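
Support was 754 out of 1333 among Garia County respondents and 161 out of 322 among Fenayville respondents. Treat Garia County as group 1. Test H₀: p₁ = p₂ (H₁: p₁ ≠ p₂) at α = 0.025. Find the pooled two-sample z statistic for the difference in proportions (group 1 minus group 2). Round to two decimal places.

p̂₁ = 754/1333 = 0.56564, p̂₂ = 161/322 = 0.50000.
Pooled p̂ = (754+161)/(1333+322) = 915/1655 = 0.55287.
SE = √(0.247205 × 0.00385578) = 0.03087.
z = (0.56564 − 0.50000)/0.03087 = 0.06564/0.03087 = 2.13.
Two-sided p-value ≈ 2·Φ(−2.126) = 0.0335. With α = 0.025, fail to reject H₀.

z = 2.13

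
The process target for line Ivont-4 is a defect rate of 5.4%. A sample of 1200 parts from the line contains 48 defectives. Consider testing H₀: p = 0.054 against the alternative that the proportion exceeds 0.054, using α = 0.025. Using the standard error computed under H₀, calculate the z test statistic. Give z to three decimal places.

z = -2.146

p̂ = 48/1200 = 0.040000.
SE = √(p₀(1−p₀)/n) = √(0.051084/1200) = 0.006525.
z = (0.040000 − 0.054)/0.006525 = -0.014000/0.006525 = -2.146.
p-value = P(Z > -2.146) ≈ 0.9841, so at α = 0.025 we fail to reject H₀.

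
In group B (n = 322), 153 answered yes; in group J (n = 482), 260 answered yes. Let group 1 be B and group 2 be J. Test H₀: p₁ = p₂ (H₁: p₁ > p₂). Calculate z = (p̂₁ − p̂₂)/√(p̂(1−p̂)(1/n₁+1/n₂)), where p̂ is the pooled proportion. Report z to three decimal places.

z = -1.786

p̂₁ = 153/322 ≈ 0.47516, p̂₂ = 260/482 ≈ 0.53942.
Pooled p̂ = (153+260)/(322+482) = 413/804 = 0.51368.
SE = √(0.249813 × 0.00518028) = 0.03597.
z = (0.47516 − 0.53942)/0.03597 = -0.06426/0.03597 = -1.786.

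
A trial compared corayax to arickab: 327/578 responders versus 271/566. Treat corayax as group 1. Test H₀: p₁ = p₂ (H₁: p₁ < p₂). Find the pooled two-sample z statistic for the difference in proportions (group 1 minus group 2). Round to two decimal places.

z = 2.94

p̂₁ = 327/578 = 0.56574, p̂₂ = 271/566 = 0.47880.
Pooled p̂ = (327+271)/(578+566) = 598/1144 = 0.52273.
SE = √(0.249483 × 0.00349689) = 0.02954.
z = (0.56574 − 0.47880)/0.02954 = 0.08694/0.02954 = 2.94.
p-value = P(Z < 2.944) ≈ 0.9984.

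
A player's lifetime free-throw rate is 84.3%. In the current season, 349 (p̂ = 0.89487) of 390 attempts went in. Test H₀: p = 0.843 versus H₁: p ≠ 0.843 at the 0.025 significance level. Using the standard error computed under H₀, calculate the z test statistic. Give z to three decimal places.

p̂ = 349/390 ≈ 0.89487.
Under H₀, SE = √(0.843·0.157/390) = √(0.000339362) = 0.01842.
z = (0.89487 − 0.843)/0.01842 = 0.05187/0.01842 = 2.816.
p-value = 2·P(Z > 2.816) ≈ 0.0049. With α = 0.025, reject H₀.

z = 2.816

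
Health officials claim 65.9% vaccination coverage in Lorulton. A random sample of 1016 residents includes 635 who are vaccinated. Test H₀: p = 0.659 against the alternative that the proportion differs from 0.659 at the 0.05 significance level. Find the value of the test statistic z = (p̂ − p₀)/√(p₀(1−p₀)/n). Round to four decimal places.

p̂ = 635/1016 ≈ 0.625000.
Standard error under H₀: √(0.659×0.341/1016) = 0.014872.
z = (0.625000 − 0.659)/0.014872 = -0.034000/0.014872 = -2.2862.
Two-sided p-value ≈ 2·Φ(−2.286) = 0.0222, so at α = 0.05 we reject H₀.

z = -2.2862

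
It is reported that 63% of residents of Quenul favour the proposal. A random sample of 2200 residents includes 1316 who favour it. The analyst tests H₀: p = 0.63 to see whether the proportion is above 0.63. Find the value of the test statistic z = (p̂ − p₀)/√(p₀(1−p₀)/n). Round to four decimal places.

p̂ = 1316/2200 = 0.5981818.
Standard error under H₀: √(0.63×0.37/2200) = 0.0102934.
z = (0.5981818 − 0.63)/0.0102934 = -0.0318182/0.0102934 = -3.0911.
p-value = P(Z > -3.091) ≈ 0.9990.

z = -3.0911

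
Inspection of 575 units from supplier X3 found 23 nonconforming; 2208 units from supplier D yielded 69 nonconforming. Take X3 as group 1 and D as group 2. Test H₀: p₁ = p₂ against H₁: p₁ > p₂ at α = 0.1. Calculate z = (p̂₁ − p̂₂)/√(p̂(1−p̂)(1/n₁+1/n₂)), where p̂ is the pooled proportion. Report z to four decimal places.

p̂₁ = 23/575 ≈ 0.040000, p̂₂ = 69/2208 ≈ 0.031250.
Pooled p̂ = (23+69)/(575+2208) = 92/2783 = 0.033058.
SE = √(p̂(1−p̂)(1/n₁+1/n₂)) = √(0.033058·0.966942·0.00219203) = √(7.00683e-05) = 0.008371.
z = (0.040000 − 0.031250)/0.008371 = 0.008750/0.008371 = 1.0453.
p-value = P(Z > 1.045) ≈ 0.1479, so at α = 0.1 we fail to reject H₀.

z = 1.0453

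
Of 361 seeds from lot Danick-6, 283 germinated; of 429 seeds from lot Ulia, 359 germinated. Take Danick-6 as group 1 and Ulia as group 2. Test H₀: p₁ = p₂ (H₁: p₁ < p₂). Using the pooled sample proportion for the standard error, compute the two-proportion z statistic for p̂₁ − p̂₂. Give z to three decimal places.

p̂₁ = 283/361 = 0.78393, p̂₂ = 359/429 = 0.83683.
Pooled p̂ = (283+359)/(361+429) = 642/790 = 0.81266.
SE = √(0.152245 × 0.00510109) = 0.02787.
z = (0.78393 − 0.83683)/0.02787 = -0.05290/0.02787 = -1.898.
p-value = P(Z < -1.898) ≈ 0.0288.

z = -1.898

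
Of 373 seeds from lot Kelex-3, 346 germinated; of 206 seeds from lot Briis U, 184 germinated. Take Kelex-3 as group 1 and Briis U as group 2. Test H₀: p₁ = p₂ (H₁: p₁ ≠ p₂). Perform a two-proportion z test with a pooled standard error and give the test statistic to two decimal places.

p̂₁ = 346/373 = 0.9276, p̂₂ = 184/206 = 0.8932.
Pooled p̂ = (346+184)/(373+206) = 530/579 = 0.9154.
SE = √(0.0774667 × 0.00753533) = 0.0242.
z = (0.9276 − 0.8932)/0.0242 = 0.0344/0.0242 = 1.42.

z = 1.42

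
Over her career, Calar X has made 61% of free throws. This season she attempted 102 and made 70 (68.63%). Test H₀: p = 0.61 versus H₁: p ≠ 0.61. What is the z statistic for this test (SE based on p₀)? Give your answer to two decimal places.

p̂ = 70/102 ≈ 0.6863.
Standard error under H₀: √(0.61×0.39/102) = 0.0483.
z = (0.6863 − 0.61)/0.0483 = 0.0763/0.0483 = 1.58.
p-value = 2·P(Z > 1.579) ≈ 0.1143.

z = 1.58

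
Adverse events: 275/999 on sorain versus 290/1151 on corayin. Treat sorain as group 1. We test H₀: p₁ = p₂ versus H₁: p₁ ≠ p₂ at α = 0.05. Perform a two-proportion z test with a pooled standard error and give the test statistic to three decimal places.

p̂₁ = 275/999 ≈ 0.275275, p̂₂ = 290/1151 ≈ 0.251955.
Pooled p̂ = (275+290)/(999+1151) = 565/2150 = 0.262791.
SE = √(0.193732 × 0.00186981) = 0.019033.
z = (0.275275 − 0.251955)/0.019033 = 0.023320/0.019033 = 1.225.
Two-sided p-value ≈ 2·Φ(−1.225) = 0.2205; since p > α = 0.05, fail to reject H₀.

z = 1.225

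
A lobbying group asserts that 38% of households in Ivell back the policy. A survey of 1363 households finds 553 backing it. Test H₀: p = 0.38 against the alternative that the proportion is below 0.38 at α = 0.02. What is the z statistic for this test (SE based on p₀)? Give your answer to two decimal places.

z = 1.96

p̂ = 553/1363 = 0.4057.
Under H₀, SE = √(0.38·0.62/1363) = √(0.000172854) = 0.0131.
z = (0.4057 − 0.38)/0.0131 = 0.0257/0.0131 = 1.96.
p-value = P(Z < 1.956) ≈ 0.9748; since p > α = 0.02, fail to reject H₀.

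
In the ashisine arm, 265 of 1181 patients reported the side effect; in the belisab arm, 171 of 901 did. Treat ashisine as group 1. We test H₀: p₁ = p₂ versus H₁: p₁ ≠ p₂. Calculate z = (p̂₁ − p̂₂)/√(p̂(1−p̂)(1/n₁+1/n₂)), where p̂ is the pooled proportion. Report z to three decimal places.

p̂₁ = 265/1181 ≈ 0.22439, p̂₂ = 171/901 ≈ 0.18979.
Pooled p̂ = (265+171)/(1181+901) = 436/2082 = 0.20941.
SE = √(p̂(1−p̂)(1/n₁+1/n₂)) = √(0.20941·0.79059·0.00195662) = √(0.000323937) = 0.01800.
z = (0.22439 − 0.18979)/0.01800 = 0.03460/0.01800 = 1.922.
p-value = 2·P(Z > 1.922) ≈ 0.0546.

z = 1.922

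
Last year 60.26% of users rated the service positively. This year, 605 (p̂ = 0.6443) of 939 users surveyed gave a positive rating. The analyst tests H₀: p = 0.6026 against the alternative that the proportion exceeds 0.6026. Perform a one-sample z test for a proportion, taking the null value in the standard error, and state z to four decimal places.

z = 2.6114

p̂ = 605/939 ≈ 0.64430245.
SE = √(p₀(1−p₀)/n) = √(0.23947/939) = 0.01596966.
z = (0.64430245 − 0.6026)/0.01596966 = 0.04170245/0.01596966 = 2.6114.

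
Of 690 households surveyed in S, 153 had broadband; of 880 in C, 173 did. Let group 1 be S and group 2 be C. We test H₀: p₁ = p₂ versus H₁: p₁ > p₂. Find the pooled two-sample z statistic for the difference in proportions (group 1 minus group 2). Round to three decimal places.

z = 1.219

p̂₁ = 153/690 ≈ 0.22174, p̂₂ = 173/880 ≈ 0.19659.
Pooled p̂ = (153+173)/(690+880) = 326/1570 = 0.20764.
SE = √(0.164528 × 0.00258564) = 0.02063.
z = (0.22174 − 0.19659)/0.02063 = 0.02515/0.02063 = 1.219.
p-value = P(Z > 1.219) ≈ 0.1114.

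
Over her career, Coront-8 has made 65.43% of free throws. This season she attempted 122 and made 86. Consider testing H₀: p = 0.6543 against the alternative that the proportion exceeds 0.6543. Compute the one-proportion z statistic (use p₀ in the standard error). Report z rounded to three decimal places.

p̂ = 86/122 ≈ 0.70492.
Under H₀, SE = √(0.6543·0.3457/122) = √(0.00185403) = 0.04306.
z = (0.70492 − 0.6543)/0.04306 = 0.05062/0.04306 = 1.176.

z = 1.176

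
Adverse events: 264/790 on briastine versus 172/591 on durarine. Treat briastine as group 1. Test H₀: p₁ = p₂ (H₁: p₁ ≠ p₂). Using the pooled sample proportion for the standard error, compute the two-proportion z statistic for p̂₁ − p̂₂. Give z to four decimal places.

z = 1.7068

p̂₁ = 264/790 ≈ 0.334177, p̂₂ = 172/591 ≈ 0.291032.
Pooled p̂ = (264+172)/(790+591) = 436/1381 = 0.315713.
SE = √(p̂(1−p̂)(1/n₁+1/n₂)) = √(0.315713·0.684287·0.00295787) = √(0.000639014) = 0.025279.
z = (0.334177 − 0.291032)/0.025279 = 0.043145/0.025279 = 1.7068.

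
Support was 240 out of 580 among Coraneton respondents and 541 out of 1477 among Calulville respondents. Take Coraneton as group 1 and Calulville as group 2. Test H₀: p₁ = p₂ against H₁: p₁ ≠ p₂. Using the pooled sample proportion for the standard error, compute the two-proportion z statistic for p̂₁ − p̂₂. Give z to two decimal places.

z = 2.00

p̂₁ = 240/580 = 0.4138, p̂₂ = 541/1477 = 0.3663.
Pooled p̂ = (240+541)/(580+1477) = 781/2057 = 0.3797.
SE = √(0.235523 × 0.00240119) = 0.0238.
z = (0.4138 − 0.3663)/0.0238 = 0.0475/0.0238 = 2.00.
Two-sided p-value ≈ 2·Φ(−1.998) = 0.0457.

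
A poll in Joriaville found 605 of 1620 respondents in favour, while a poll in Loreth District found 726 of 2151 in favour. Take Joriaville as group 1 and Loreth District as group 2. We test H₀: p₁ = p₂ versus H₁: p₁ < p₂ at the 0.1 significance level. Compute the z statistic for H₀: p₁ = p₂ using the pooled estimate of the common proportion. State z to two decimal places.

z = 2.29

p̂₁ = 605/1620 = 0.3735, p̂₂ = 726/2151 = 0.3375.
Pooled p̂ = (605+726)/(1620+2151) = 1331/3771 = 0.3530.
SE = √(p̂(1−p̂)(1/n₁+1/n₂)) = √(0.3530·0.6470·0.00108218) = √(0.000247147) = 0.0157.
z = (0.3735 − 0.3375)/0.0157 = 0.0360/0.0157 = 2.29.
p-value = P(Z < 2.286) ≈ 0.9889; since p > α = 0.1, fail to reject H₀.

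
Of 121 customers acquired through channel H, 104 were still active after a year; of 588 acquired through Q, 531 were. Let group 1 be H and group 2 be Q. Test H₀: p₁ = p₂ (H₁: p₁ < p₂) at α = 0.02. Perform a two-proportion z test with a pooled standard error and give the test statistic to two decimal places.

p̂₁ = 104/121 ≈ 0.8595, p̂₂ = 531/588 ≈ 0.9031.
Pooled p̂ = (104+531)/(121+588) = 635/709 = 0.8956.
SE = √(p̂(1−p̂)(1/n₁+1/n₂)) = √(0.8956·0.1044·0.00996514) = √(0.000931529) = 0.0305.
z = (0.8595 − 0.9031)/0.0305 = -0.0436/0.0305 = -1.43.
p-value = P(Z < -1.427) ≈ 0.0768, so at α = 0.02 we fail to reject H₀.

z = -1.43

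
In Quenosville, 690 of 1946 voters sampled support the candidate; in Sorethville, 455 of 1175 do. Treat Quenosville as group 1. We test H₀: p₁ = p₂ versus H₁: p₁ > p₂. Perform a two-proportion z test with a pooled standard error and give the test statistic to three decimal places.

z = -1.834

p̂₁ = 690/1946 = 0.35457, p̂₂ = 455/1175 = 0.38723.
Pooled p̂ = (690+455)/(1946+1175) = 1145/3121 = 0.36687.
SE = √(p̂(1−p̂)(1/n₁+1/n₂)) = √(0.36687·0.63313·0.00136494) = √(0.000317043) = 0.01781.
z = (0.35457 − 0.38723)/0.01781 = -0.03266/0.01781 = -1.834.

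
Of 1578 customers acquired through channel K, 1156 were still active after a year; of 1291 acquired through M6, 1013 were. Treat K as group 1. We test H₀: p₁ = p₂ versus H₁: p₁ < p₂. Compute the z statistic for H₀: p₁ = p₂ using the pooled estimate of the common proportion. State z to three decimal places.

p̂₁ = 1156/1578 = 0.732573, p̂₂ = 1013/1291 = 0.784663.
Pooled p̂ = (1156+1013)/(1578+1291) = 2169/2869 = 0.756013.
SE = √(p̂(1−p̂)(1/n₁+1/n₂)) = √(0.756013·0.243987·0.00140831) = √(0.000259773) = 0.016117.
z = (0.732573 − 0.784663)/0.016117 = -0.052090/0.016117 = -3.232.
p-value = P(Z < -3.232) ≈ 0.0006.

z = -3.232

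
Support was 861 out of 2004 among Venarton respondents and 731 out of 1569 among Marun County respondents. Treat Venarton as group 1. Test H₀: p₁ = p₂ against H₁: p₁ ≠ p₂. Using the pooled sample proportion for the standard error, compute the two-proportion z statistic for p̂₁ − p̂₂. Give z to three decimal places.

z = -2.164

p̂₁ = 861/2004 = 0.429641, p̂₂ = 731/1569 = 0.465902.
Pooled p̂ = (861+731)/(2004+1569) = 1592/3573 = 0.445564.
SE = √(p̂(1−p̂)(1/n₁+1/n₂)) = √(0.445564·0.554436·0.00113635) = √(0.00028072) = 0.016755.
z = (0.429641 − 0.465902)/0.016755 = -0.036261/0.016755 = -2.164.
Two-sided p-value ≈ 2·Φ(−2.164) = 0.0304.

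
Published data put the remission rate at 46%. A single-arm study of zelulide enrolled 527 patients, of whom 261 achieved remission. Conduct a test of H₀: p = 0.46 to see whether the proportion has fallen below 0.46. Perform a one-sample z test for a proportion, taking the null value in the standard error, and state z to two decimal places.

z = 1.62

p̂ = 261/527 = 0.49526.
Standard error under H₀: √(0.46×0.54/527) = 0.02171.
z = (0.49526 − 0.46)/0.02171 = 0.03526/0.02171 = 1.62.
p-value = P(Z < 1.624) ≈ 0.9478.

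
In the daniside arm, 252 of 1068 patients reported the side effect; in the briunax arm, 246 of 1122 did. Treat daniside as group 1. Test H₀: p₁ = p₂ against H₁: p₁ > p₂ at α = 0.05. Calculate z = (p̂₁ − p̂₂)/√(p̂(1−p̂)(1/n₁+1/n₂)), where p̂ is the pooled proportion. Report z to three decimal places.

p̂₁ = 252/1068 = 0.23596, p̂₂ = 246/1122 = 0.21925.
Pooled p̂ = (252+246)/(1068+1122) = 498/2190 = 0.22740.
SE = √(0.175688 × 0.0018276) = 0.01792.
z = (0.23596 − 0.21925)/0.01792 = 0.01671/0.01792 = 0.932.
p-value = P(Z > 0.932) ≈ 0.1756. With α = 0.05, fail to reject H₀.

z = 0.932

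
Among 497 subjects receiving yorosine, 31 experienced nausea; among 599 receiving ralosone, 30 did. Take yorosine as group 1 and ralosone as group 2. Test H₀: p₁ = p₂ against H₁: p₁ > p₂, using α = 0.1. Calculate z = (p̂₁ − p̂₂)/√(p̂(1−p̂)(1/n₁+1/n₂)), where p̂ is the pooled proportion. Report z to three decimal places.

p̂₁ = 31/497 ≈ 0.06237, p̂₂ = 30/599 ≈ 0.05008.
Pooled p̂ = (31+30)/(497+599) = 61/1096 = 0.05566.
SE = √(p̂(1−p̂)(1/n₁+1/n₂)) = √(0.05566·0.94434·0.00368152) = √(0.000193498) = 0.01391.
z = (0.06237 − 0.05008)/0.01391 = 0.01229/0.01391 = 0.884.
p-value = P(Z > 0.884) ≈ 0.1885, so at α = 0.1 we fail to reject H₀.

z = 0.884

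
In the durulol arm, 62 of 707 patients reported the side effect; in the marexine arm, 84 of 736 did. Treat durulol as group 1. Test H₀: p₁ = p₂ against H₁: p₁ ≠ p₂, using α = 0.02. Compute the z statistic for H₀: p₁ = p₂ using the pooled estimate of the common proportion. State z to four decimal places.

p̂₁ = 62/707 = 0.0876945, p̂₂ = 84/736 = 0.1141304.
Pooled p̂ = (62+84)/(707+736) = 146/1443 = 0.1011781.
SE = √(0.0909411 × 0.00277312) = 0.0158805.
z = (0.0876945 − 0.1141304)/0.0158805 = -0.0264359/0.0158805 = -1.6647.
p-value = 2·P(Z > 1.665) ≈ 0.0960; since p > α = 0.02, fail to reject H₀.

z = -1.6647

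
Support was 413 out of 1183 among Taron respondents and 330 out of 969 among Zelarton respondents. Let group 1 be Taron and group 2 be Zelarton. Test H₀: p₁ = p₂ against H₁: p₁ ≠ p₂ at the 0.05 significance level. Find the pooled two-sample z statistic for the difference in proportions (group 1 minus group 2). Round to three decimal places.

z = 0.415

p̂₁ = 413/1183 ≈ 0.34911, p̂₂ = 330/969 ≈ 0.34056.
Pooled p̂ = (413+330)/(1183+969) = 743/2152 = 0.34526.
SE = √(p̂(1−p̂)(1/n₁+1/n₂)) = √(0.34526·0.65474·0.0018773) = √(0.000424374) = 0.02060.
z = (0.34911 − 0.34056)/0.02060 = 0.00855/0.02060 = 0.415.
p-value = 2·P(Z > 0.415) ≈ 0.6779; since p > α = 0.05, fail to reject H₀.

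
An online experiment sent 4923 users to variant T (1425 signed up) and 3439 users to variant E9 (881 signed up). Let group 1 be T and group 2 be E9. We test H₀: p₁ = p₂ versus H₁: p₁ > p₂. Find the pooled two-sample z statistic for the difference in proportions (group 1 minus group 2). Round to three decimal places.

p̂₁ = 1425/4923 = 0.28946, p̂₂ = 881/3439 = 0.25618.
Pooled p̂ = (1425+881)/(4923+3439) = 2306/8362 = 0.27577.
SE = √(0.199722 × 0.00049391) = 0.00993.
z = (0.28946 − 0.25618)/0.00993 = 0.03328/0.00993 = 3.351.
p-value = P(Z > 3.351) ≈ 0.0004.

z = 3.351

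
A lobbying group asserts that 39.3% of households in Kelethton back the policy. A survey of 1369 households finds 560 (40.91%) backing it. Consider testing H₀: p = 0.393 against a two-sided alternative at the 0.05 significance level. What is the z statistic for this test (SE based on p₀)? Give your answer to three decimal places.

z = 1.216

p̂ = 560/1369 = 0.4090577.
SE = √(p₀(1−p₀)/n) = √(0.23855/1369) = 0.0132005.
z = (0.4090577 − 0.393)/0.0132005 = 0.0160577/0.0132005 = 1.216.
Two-sided p-value ≈ 2·Φ(−1.216) = 0.2238, so at α = 0.05 we fail to reject H₀.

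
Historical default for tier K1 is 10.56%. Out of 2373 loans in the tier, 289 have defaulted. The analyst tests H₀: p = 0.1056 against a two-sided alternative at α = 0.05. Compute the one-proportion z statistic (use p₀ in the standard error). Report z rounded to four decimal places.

z = 2.5657

p̂ = 289/2373 = 0.121787.
SE = √(p₀(1−p₀)/n) = √(0.094449/2373) = 0.006309.
z = (0.121787 − 0.1056)/0.006309 = 0.016187/0.006309 = 2.5657.
p-value = 2·P(Z > 2.566) ≈ 0.0103, so at α = 0.05 we reject H₀.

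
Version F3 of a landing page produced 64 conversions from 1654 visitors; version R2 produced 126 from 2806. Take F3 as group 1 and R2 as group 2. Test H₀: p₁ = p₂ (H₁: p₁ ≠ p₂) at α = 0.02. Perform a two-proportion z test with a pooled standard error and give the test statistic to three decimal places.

z = -0.992

p̂₁ = 64/1654 = 0.03869, p̂₂ = 126/2806 = 0.04490.
Pooled p̂ = (64+126)/(1654+2806) = 190/4460 = 0.04260.
SE = √(p̂(1−p̂)(1/n₁+1/n₂)) = √(0.04260·0.95740·0.000960974) = √(3.91943e-05) = 0.00626.
z = (0.03869 − 0.04490)/0.00626 = -0.00621/0.00626 = -0.992.
Two-sided p-value ≈ 2·Φ(−0.992) = 0.3213; since p > α = 0.02, fail to reject H₀.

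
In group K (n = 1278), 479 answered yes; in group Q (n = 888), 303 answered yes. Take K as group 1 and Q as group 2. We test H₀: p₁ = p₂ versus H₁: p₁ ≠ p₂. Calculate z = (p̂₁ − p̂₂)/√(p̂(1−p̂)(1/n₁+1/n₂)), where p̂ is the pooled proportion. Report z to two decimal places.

z = 1.60

p̂₁ = 479/1278 ≈ 0.3748, p̂₂ = 303/888 ≈ 0.3412.
Pooled p̂ = (479+303)/(1278+888) = 782/2166 = 0.3610.
SE = √(0.230688 × 0.0019086) = 0.0210.
z = (0.3748 − 0.3412)/0.0210 = 0.0336/0.0210 = 1.60.
p-value = 2·P(Z > 1.601) ≈ 0.1094.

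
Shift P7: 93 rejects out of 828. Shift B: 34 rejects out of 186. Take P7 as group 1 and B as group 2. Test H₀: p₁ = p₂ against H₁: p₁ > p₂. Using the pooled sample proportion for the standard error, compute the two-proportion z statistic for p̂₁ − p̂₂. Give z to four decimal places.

z = -2.6241

p̂₁ = 93/828 = 0.112319, p̂₂ = 34/186 = 0.182796.
Pooled p̂ = (93+34)/(828+186) = 127/1014 = 0.125247.
SE = √(p̂(1−p̂)(1/n₁+1/n₂)) = √(0.125247·0.874753·0.00658407) = √(0.00072135) = 0.026858.
z = (0.112319 − 0.182796)/0.026858 = -0.070477/0.026858 = -2.6241.
p-value = P(Z > -2.624) ≈ 0.9957.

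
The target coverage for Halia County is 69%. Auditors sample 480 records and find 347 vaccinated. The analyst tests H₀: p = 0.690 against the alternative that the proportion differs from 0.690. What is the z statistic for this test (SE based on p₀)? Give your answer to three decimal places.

p̂ = 347/480 = 0.72292.
Standard error under H₀: √(0.69×0.31/480) = 0.02111.
z = (0.72292 − 0.69)/0.02111 = 0.03292/0.02111 = 1.559.
Two-sided p-value ≈ 2·Φ(−1.559) = 0.1189.

z = 1.559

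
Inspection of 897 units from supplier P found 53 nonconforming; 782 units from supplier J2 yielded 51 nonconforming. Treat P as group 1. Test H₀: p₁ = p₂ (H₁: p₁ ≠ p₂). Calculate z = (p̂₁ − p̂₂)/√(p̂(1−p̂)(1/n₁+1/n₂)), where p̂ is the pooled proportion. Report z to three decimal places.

z = -0.520

p̂₁ = 53/897 ≈ 0.05909, p̂₂ = 51/782 ≈ 0.06522.
Pooled p̂ = (53+51)/(897+782) = 104/1679 = 0.06194.
SE = √(0.0581049 × 0.0023936) = 0.01179.
z = (0.05909 − 0.06522)/0.01179 = -0.00613/0.01179 = -0.520.
p-value = 2·P(Z > 0.520) ≈ 0.6031.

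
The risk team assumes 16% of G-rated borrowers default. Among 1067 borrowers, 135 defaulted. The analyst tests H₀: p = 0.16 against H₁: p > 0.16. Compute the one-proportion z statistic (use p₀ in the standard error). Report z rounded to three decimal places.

z = -2.983

p̂ = 135/1067 = 0.126523.
Under H₀, SE = √(0.16·0.84/1067) = √(0.000125961) = 0.011223.
z = (0.126523 − 0.16)/0.011223 = -0.033477/0.011223 = -2.983.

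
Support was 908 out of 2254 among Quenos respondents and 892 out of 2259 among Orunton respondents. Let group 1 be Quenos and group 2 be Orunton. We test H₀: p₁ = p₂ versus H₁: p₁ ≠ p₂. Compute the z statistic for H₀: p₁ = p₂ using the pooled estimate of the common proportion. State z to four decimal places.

p̂₁ = 908/2254 ≈ 0.402839, p̂₂ = 892/2259 ≈ 0.394865.
Pooled p̂ = (908+892)/(2254+2259) = 1800/4513 = 0.398848.
SE = √(0.239768 × 0.000886329) = 0.014578.
z = (0.402839 − 0.394865)/0.014578 = 0.007974/0.014578 = 0.5470.
p-value = 2·P(Z > 0.547) ≈ 0.5844.

z = 0.5470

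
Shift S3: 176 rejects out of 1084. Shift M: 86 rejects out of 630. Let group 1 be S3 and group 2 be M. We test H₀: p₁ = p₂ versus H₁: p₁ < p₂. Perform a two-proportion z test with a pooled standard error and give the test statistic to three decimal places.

z = 1.434

p̂₁ = 176/1084 = 0.16236, p̂₂ = 86/630 = 0.13651.
Pooled p̂ = (176+86)/(1084+630) = 262/1714 = 0.15286.
SE = √(0.129493 × 0.00250981) = 0.01803.
z = (0.16236 − 0.13651)/0.01803 = 0.02585/0.01803 = 1.434.
p-value = P(Z < 1.434) ≈ 0.9242.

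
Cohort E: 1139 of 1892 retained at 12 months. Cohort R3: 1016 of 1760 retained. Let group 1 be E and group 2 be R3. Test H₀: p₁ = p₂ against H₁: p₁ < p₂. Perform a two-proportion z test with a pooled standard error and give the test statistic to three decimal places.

z = 1.519

p̂₁ = 1139/1892 ≈ 0.60201, p̂₂ = 1016/1760 ≈ 0.57727.
Pooled p̂ = (1139+1016)/(1892+1760) = 2155/3652 = 0.59009.
SE = √(p̂(1−p̂)(1/n₁+1/n₂)) = √(0.59009·0.40991·0.00109672) = √(0.00026528) = 0.01629.
z = (0.60201 − 0.57727)/0.01629 = 0.02474/0.01629 = 1.519.
p-value = P(Z < 1.519) ≈ 0.9356.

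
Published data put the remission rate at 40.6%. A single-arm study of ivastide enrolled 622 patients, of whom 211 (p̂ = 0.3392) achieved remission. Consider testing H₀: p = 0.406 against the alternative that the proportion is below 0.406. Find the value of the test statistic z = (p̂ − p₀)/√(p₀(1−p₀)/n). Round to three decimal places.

z = -3.391

p̂ = 211/622 ≈ 0.33923.
Under H₀, SE = √(0.406·0.594/622) = √(0.000387723) = 0.01969.
z = (0.33923 − 0.406)/0.01969 = -0.06677/0.01969 = -3.391.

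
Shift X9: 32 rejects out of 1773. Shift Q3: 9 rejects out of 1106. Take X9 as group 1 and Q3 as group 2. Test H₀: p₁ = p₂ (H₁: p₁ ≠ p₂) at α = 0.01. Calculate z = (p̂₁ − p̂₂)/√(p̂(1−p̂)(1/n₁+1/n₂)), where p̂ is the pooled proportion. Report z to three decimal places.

z = 2.183

p̂₁ = 32/1773 ≈ 0.01805, p̂₂ = 9/1106 ≈ 0.00814.
Pooled p̂ = (32+9)/(1773+1106) = 41/2879 = 0.01424.
SE = √(p̂(1−p̂)(1/n₁+1/n₂)) = √(0.01424·0.98576·0.00146817) = √(2.06106e-05) = 0.00454.
z = (0.01805 − 0.00814)/0.00454 = 0.00991/0.00454 = 2.183.
p-value = 2·P(Z > 2.183) ≈ 0.0290; since p > α = 0.01, fail to reject H₀.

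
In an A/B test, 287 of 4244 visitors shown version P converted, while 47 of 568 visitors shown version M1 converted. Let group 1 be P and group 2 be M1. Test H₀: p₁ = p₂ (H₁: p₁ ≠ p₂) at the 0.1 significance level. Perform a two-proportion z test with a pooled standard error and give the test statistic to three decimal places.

z = -1.332

p̂₁ = 287/4244 ≈ 0.06762, p̂₂ = 47/568 ≈ 0.08275.
Pooled p̂ = (287+47)/(4244+568) = 334/4812 = 0.06941.
SE = √(p̂(1−p̂)(1/n₁+1/n₂)) = √(0.06941·0.93059·0.00199619) = √(0.000128938) = 0.01136.
z = (0.06762 − 0.08275)/0.01136 = -0.01513/0.01136 = -1.332.
Two-sided p-value ≈ 2·Φ(−1.332) = 0.1830, so at α = 0.1 we fail to reject H₀.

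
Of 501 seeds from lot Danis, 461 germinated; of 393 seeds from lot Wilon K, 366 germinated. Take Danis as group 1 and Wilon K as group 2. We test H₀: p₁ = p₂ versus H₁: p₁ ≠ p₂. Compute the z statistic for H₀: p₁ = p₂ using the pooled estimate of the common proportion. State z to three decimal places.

p̂₁ = 461/501 ≈ 0.92016, p̂₂ = 366/393 ≈ 0.93130.
Pooled p̂ = (461+366)/(501+393) = 827/894 = 0.92506.
SE = √(0.0693275 × 0.00454054) = 0.01774.
z = (0.92016 − 0.93130)/0.01774 = -0.01114/0.01774 = -0.628.

z = -0.628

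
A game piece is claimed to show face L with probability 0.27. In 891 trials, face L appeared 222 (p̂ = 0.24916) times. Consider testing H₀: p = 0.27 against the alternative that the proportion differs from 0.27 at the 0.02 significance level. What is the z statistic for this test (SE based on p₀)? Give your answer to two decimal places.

z = -1.40

p̂ = 222/891 = 0.2492.
Under H₀, SE = √(0.27·0.73/891) = √(0.000221212) = 0.0149.
z = (0.2492 − 0.27)/0.0149 = -0.0208/0.0149 = -1.40.
Two-sided p-value ≈ 2·Φ(−1.401) = 0.1611. With α = 0.02, fail to reject H₀.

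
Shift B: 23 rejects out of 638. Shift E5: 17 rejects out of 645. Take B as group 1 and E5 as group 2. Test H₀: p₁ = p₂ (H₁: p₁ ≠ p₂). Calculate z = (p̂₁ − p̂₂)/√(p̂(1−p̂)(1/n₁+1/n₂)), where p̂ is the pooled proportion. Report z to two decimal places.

p̂₁ = 23/638 ≈ 0.0361, p̂₂ = 17/645 ≈ 0.0264.
Pooled p̂ = (23+17)/(638+645) = 40/1283 = 0.0312.
SE = √(p̂(1−p̂)(1/n₁+1/n₂)) = √(0.0312·0.9688·0.00311779) = √(9.41725e-05) = 0.0097.
z = (0.0361 − 0.0264)/0.0097 = 0.0097/0.0097 = 1.00.

z = 1.00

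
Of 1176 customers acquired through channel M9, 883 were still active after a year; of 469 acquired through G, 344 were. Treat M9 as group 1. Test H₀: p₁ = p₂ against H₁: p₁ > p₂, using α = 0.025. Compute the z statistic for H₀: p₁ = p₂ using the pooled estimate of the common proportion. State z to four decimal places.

p̂₁ = 883/1176 ≈ 0.750850, p̂₂ = 344/469 ≈ 0.733475.
Pooled p̂ = (883+344)/(1176+469) = 1227/1645 = 0.745897.
SE = √(p̂(1−p̂)(1/n₁+1/n₂)) = √(0.745897·0.254103·0.00298254) = √(0.000565295) = 0.023776.
z = (0.750850 − 0.733475)/0.023776 = 0.017375/0.023776 = 0.7308.
p-value = P(Z > 0.731) ≈ 0.2325. With α = 0.025, fail to reject H₀.

z = 0.7308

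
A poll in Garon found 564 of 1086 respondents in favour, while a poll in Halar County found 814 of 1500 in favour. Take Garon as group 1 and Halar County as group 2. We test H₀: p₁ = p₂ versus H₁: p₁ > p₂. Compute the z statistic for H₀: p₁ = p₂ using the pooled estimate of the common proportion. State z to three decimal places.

z = -1.174

p̂₁ = 564/1086 ≈ 0.51934, p̂₂ = 814/1500 ≈ 0.54267.
Pooled p̂ = (564+814)/(1086+1500) = 1378/2586 = 0.53287.
SE = √(p̂(1−p̂)(1/n₁+1/n₂)) = √(0.53287·0.46713·0.00158748) = √(0.000395154) = 0.01988.
z = (0.51934 − 0.54267)/0.01988 = -0.02333/0.01988 = -1.174.
p-value = P(Z > -1.174) ≈ 0.8797.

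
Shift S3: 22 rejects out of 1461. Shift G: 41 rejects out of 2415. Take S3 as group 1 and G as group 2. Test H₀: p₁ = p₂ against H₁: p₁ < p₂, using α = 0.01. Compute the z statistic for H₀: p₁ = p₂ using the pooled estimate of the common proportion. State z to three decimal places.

z = -0.458

p̂₁ = 22/1461 ≈ 0.01506, p̂₂ = 41/2415 ≈ 0.01698.
Pooled p̂ = (22+41)/(1461+2415) = 63/3876 = 0.01625.
SE = √(p̂(1−p̂)(1/n₁+1/n₂)) = √(0.01625·0.98375·0.00109854) = √(1.75653e-05) = 0.00419.
z = (0.01506 − 0.01698)/0.00419 = -0.00192/0.00419 = -0.458.
p-value = P(Z < -0.458) ≈ 0.3235. With α = 0.01, fail to reject H₀.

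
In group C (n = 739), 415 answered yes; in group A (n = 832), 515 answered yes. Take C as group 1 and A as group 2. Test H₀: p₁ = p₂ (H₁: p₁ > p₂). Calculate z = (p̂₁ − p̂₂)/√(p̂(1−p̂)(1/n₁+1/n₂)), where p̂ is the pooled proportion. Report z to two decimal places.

z = -2.31

p̂₁ = 415/739 ≈ 0.5616, p̂₂ = 515/832 ≈ 0.6190.
Pooled p̂ = (415+515)/(739+832) = 930/1571 = 0.5920.
SE = √(p̂(1−p̂)(1/n₁+1/n₂)) = √(0.5920·0.4080·0.0025551) = √(0.000617159) = 0.0248.
z = (0.5616 − 0.6190)/0.0248 = -0.0574/0.0248 = -2.31.
p-value = P(Z > -2.311) ≈ 0.9896.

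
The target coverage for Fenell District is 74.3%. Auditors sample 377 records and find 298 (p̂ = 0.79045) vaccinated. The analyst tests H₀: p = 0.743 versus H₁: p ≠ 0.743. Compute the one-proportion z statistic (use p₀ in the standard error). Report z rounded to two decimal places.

p̂ = 298/377 ≈ 0.7905.
Standard error under H₀: √(0.743×0.257/377) = 0.0225.
z = (0.7905 − 0.743)/0.0225 = 0.0475/0.0225 = 2.11.

z = 2.11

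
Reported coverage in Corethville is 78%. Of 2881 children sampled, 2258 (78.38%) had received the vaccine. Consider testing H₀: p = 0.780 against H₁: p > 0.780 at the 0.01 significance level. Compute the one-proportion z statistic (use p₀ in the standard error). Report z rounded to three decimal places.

p̂ = 2258/2881 = 0.78376.
Standard error under H₀: √(0.78×0.22/2881) = 0.00772.
z = (0.78376 − 0.78)/0.00772 = 0.00376/0.00772 = 0.487.
p-value = P(Z > 0.487) ≈ 0.3133; since p > α = 0.01, fail to reject H₀.

z = 0.487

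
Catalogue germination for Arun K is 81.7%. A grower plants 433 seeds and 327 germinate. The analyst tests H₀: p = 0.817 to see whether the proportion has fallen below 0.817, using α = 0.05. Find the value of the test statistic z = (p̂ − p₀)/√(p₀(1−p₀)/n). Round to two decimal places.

p̂ = 327/433 ≈ 0.75520.
SE = √(p₀(1−p₀)/n) = √(0.14951/433) = 0.01858.
z = (0.75520 − 0.817)/0.01858 = -0.06180/0.01858 = -3.33.
p-value = P(Z < -3.326) ≈ 0.0004. With α = 0.05, reject H₀.

z = -3.33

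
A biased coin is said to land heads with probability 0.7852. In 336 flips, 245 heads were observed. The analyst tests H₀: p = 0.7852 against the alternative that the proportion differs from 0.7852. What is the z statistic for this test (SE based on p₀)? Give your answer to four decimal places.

p̂ = 245/336 ≈ 0.7291667.
SE = √(p₀(1−p₀)/n) = √(0.16866/336) = 0.0224046.
z = (0.7291667 − 0.7852)/0.0224046 = -0.0560333/0.0224046 = -2.5010.
Two-sided p-value ≈ 2·Φ(−2.501) = 0.0124.

z = -2.5010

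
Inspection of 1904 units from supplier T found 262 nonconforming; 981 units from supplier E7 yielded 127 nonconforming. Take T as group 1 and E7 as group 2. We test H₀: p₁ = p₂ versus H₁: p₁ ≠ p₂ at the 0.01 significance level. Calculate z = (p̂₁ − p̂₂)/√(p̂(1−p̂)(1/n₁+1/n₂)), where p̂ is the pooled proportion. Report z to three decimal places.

p̂₁ = 262/1904 = 0.13761, p̂₂ = 127/981 = 0.12946.
Pooled p̂ = (262+127)/(1904+981) = 389/2885 = 0.13484.
SE = √(0.116655 × 0.00154458) = 0.01342.
z = (0.13761 − 0.12946)/0.01342 = 0.00815/0.01342 = 0.607.
Two-sided p-value ≈ 2·Φ(−0.607) = 0.5440. With α = 0.01, fail to reject H₀.

z = 0.607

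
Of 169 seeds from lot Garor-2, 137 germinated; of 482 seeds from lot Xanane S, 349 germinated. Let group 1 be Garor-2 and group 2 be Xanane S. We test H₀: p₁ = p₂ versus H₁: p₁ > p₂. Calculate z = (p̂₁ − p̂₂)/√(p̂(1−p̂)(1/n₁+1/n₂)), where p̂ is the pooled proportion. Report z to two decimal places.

p̂₁ = 137/169 = 0.8107, p̂₂ = 349/482 = 0.7241.
Pooled p̂ = (137+349)/(169+482) = 486/651 = 0.7465.
SE = √(0.189216 × 0.00799185) = 0.0389.
z = (0.8107 − 0.7241)/0.0389 = 0.0866/0.0389 = 2.23.
p-value = P(Z > 2.227) ≈ 0.0130.

z = 2.23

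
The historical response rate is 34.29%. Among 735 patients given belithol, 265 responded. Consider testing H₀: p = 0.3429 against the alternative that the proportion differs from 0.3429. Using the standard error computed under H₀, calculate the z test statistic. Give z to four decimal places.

p̂ = 265/735 ≈ 0.360544.
SE = √(p₀(1−p₀)/n) = √(0.22532/735) = 0.017509.
z = (0.360544 − 0.3429)/0.017509 = 0.017644/0.017509 = 1.0077.
p-value = 2·P(Z > 1.008) ≈ 0.3136.

z = 1.0077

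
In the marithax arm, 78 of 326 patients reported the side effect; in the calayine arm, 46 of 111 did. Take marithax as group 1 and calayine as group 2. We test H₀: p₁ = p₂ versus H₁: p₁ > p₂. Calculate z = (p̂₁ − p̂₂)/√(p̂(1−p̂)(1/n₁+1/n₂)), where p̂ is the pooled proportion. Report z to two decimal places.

p̂₁ = 78/326 = 0.2393, p̂₂ = 46/111 = 0.4144.
Pooled p̂ = (78+46)/(326+111) = 124/437 = 0.2838.
SE = √(0.203237 × 0.0120765) = 0.0495.
z = (0.2393 − 0.4144)/0.0495 = -0.1751/0.0495 = -3.54.
p-value = P(Z > -3.535) ≈ 0.9998.

z = -3.54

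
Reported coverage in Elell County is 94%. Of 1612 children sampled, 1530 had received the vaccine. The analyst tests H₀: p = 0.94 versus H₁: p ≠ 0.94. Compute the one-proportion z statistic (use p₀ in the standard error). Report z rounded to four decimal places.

p̂ = 1530/1612 ≈ 0.9491315.
SE = √(p₀(1−p₀)/n) = √(0.0564/1612) = 0.0059150.
z = (0.9491315 − 0.94)/0.0059150 = 0.0091315/0.0059150 = 1.5438.

z = 1.5438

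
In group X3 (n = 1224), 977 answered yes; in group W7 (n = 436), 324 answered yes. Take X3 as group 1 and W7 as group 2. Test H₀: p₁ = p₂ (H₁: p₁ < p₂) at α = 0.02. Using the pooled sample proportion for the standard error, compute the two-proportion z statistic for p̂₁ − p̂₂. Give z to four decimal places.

p̂₁ = 977/1224 ≈ 0.798203, p̂₂ = 324/436 ≈ 0.743119.
Pooled p̂ = (977+324)/(1224+436) = 1301/1660 = 0.783735.
SE = √(0.169494 × 0.00311057) = 0.022961.
z = (0.798203 − 0.743119)/0.022961 = 0.055084/0.022961 = 2.3990.
p-value = P(Z < 2.399) ≈ 0.9918. With α = 0.02, fail to reject H₀.

z = 2.3990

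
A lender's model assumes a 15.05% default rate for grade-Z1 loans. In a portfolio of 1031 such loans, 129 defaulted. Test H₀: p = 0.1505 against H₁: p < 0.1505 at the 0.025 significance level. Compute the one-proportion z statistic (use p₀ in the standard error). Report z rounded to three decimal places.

z = -2.279

p̂ = 129/1031 = 0.125121.
Standard error under H₀: √(0.1505×0.8495/1031) = 0.011136.
z = (0.125121 − 0.1505)/0.011136 = -0.025379/0.011136 = -2.279.
p-value = P(Z < -2.279) ≈ 0.0113. With α = 0.025, reject H₀.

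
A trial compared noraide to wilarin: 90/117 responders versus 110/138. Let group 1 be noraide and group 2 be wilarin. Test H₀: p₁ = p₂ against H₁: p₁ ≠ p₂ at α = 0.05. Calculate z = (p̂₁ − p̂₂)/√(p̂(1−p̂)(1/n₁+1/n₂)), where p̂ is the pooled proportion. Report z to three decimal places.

z = -0.539

p̂₁ = 90/117 ≈ 0.76923, p̂₂ = 110/138 ≈ 0.79710.
Pooled p̂ = (90+110)/(117+138) = 200/255 = 0.78431.
SE = √(p̂(1−p̂)(1/n₁+1/n₂)) = √(0.78431·0.21569·0.0157934) = √(0.0026717) = 0.05169.
z = (0.76923 − 0.79710)/0.05169 = -0.02787/0.05169 = -0.539.
p-value = 2·P(Z > 0.539) ≈ 0.5897, so at α = 0.05 we fail to reject H₀.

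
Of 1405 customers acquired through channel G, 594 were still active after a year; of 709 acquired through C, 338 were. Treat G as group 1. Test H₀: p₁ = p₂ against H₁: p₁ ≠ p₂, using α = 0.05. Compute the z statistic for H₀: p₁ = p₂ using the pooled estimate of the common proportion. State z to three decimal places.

p̂₁ = 594/1405 ≈ 0.42278, p̂₂ = 338/709 ≈ 0.47673.
Pooled p̂ = (594+338)/(1405+709) = 932/2114 = 0.44087.
SE = √(p̂(1−p̂)(1/n₁+1/n₂)) = √(0.44087·0.55913·0.00212218) = √(0.000523125) = 0.02287.
z = (0.42278 − 0.47673)/0.02287 = -0.05395/0.02287 = -2.359.
Two-sided p-value ≈ 2·Φ(−2.359) = 0.0183. With α = 0.05, reject H₀.

z = -2.359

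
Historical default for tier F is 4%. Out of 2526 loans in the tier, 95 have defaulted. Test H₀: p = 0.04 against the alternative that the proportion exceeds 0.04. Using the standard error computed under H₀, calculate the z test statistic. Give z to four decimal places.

z = -0.6133

p̂ = 95/2526 ≈ 0.0376089.
Under H₀, SE = √(0.04·0.96/2526) = √(1.52019e-05) = 0.0038990.
z = (0.0376089 − 0.04)/0.0038990 = -0.0023911/0.0038990 = -0.6133.
p-value = P(Z > -0.613) ≈ 0.7302.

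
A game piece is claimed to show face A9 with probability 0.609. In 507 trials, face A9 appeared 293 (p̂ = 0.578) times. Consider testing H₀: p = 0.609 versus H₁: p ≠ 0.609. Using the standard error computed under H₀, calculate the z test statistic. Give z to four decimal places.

z = -1.4346

p̂ = 293/507 = 0.577909.
SE = √(p₀(1−p₀)/n) = √(0.23812/507) = 0.021672.
z = (0.577909 − 0.609)/0.021672 = -0.031091/0.021672 = -1.4346.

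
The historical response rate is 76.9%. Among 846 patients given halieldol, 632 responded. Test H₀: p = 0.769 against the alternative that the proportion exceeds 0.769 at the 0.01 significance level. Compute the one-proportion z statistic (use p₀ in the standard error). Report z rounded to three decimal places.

p̂ = 632/846 ≈ 0.747045.
SE = √(p₀(1−p₀)/n) = √(0.17764/846) = 0.014491.
z = (0.747045 − 0.769)/0.014491 = -0.021955/0.014491 = -1.515.
p-value = P(Z > -1.515) ≈ 0.9351; since p > α = 0.01, fail to reject H₀.

z = -1.515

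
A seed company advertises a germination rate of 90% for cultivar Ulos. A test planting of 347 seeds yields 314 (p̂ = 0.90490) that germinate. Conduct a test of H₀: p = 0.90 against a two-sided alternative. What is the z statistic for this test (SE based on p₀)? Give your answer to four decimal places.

z = 0.3042

p̂ = 314/347 ≈ 0.904899.
Standard error under H₀: √(0.9×0.1/347) = 0.016105.
z = (0.904899 − 0.9)/0.016105 = 0.004899/0.016105 = 0.3042.
Two-sided p-value ≈ 2·Φ(−0.304) = 0.7610.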